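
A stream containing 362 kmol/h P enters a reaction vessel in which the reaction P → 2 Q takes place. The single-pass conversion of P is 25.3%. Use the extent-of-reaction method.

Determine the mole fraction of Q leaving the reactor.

0.404

P reacted = 0.253 × 362 = 91.59 kmol/h; ν_P = −1, so ξ = 91.59/1 = 91.59 kmol/h.
Outlet amounts (n = n₀ + ν ξ):
  P: 362 − 1(91.59) = 270.4
  Q: 0 + 2(91.59) = 183.2
Total out = 453.6 kmol/h; y_Q = 183.2 / 453.6 = 0.4038.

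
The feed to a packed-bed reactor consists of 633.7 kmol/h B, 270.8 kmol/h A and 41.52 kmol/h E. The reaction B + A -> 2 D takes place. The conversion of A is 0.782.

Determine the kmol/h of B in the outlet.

A reacted = 0.782 × 270.8 = 211.8 kmol/h; ν_A = −1, so ξ = 211.8/1 = 211.8 kmol/h.
Outlet amounts (n = n₀ + ν ξ):
  B: 633.7 − 1(211.8) = 421.9
  A: 270.8 − 1(211.8) = 59.03
  D: 0 + 2(211.8) = 423.5
  E: 41.52 (inert)

422 kmol/h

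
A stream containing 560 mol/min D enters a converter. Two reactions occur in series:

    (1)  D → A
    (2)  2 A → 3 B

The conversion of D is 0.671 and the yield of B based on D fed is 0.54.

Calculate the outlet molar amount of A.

174 mol/min

Conversion of D: D consumed = 1ξ₁ = 0.671 × 560 → ξ₁ = 375.8 mol/min.
Yield of B: 3ξ₂ / 560 = 0.54 → ξ₂ = 100.8 mol/min.
Outlet amounts (n = n₀ + Σ ν·ξ):
  D: 560 − 1(375.8) = 184.2
  A: 0 + 1(375.8) − 2(100.8) = 174.2
  B: 0 + 3(100.8) = 302.4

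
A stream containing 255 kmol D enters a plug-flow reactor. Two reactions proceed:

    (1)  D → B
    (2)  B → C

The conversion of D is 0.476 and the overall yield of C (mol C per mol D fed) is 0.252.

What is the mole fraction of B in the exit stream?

Conversion of D: D consumed = 1ξ₁ = 0.476 × 255 → ξ₁ = 121.4 kmol.
Yield of C: 1ξ₂ / 255 = 0.252 → ξ₂ = 64.26 kmol.
Outlet amounts (n = n₀ + Σ ν·ξ):
  D: 255 − 1(121.4) = 133.6
  B: 0 + 1(121.4) − 1(64.26) = 57.12
  C: 0 + 1(64.26) = 64.26
Total out = 255 kmol; y_B = 57.12 / 255 = 0.224.

0.224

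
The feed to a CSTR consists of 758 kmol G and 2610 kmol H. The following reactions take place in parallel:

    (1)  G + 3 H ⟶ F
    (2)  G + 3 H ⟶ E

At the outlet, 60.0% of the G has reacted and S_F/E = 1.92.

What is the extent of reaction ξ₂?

Conversion of G: G consumed = 0.6 × 758 = 454.8 kmol = 1ξ₁ + 1ξ₂.
Selectivity: 1ξ₁ / (1ξ₂) = 1.92 → ξ₁ = 1.92 ξ₂.
Substitute: (1·1.92 + 1) ξ₂ = 454.8 → ξ₂ = 155.8 kmol, ξ₁ = 299 kmol.
Outlet amounts (n = n₀ + Σ ν·ξ):
  G: 758 − 1(299) − 1(155.8) = 303.2
  H: 2610 − 3(299) − 3(155.8) = 1246
  F: 0 + 1(299) = 299
  E: 0 + 1(155.8) = 155.8

ξ₂ = 156 kmol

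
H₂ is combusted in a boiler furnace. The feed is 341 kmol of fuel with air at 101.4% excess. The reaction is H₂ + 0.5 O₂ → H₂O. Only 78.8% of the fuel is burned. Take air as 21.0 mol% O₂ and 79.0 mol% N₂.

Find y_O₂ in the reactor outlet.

0.113

Stoichiometric O₂ = 0.5 × 341 = 170.5 kmol; O₂ fed = 170.5 × 2.014 = 343.4 kmol.
N₂ fed = 343.4 × 79/21 = 1292 kmol.
Fuel reacted = 0.788 × 341 → ξ = 268.7 kmol.
Outlet (n = n₀ + ν ξ):
  H₂: 341 − 1(268.7) = 72.29
  O₂: 343.4 − 0.5(268.7) = 209
  N₂: 1292 (inert)
  H₂O: 0 + 1(268.7) = 268.7
Total out = 1842 kmol; y_O₂ = 209 / 1842 = 0.1135.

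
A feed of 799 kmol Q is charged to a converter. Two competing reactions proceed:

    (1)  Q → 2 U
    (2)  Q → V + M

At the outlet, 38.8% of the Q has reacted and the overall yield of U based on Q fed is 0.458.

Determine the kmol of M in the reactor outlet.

127 kmol

Yield of U: 2ξ₁ / 799 = 0.458 → ξ₁ = 183 kmol.
Conversion of Q: 1ξ₁ + 1ξ₂ = 0.388 × 799 = 310 → ξ₂ = 127 kmol.
Outlet amounts (n = n₀ + Σ ν·ξ):
  Q: 799 − 1(183) − 1(127) = 489
  U: 0 + 2(183) = 365.9
  V: 0 + 1(127) = 127
  M: 0 + 1(127) = 127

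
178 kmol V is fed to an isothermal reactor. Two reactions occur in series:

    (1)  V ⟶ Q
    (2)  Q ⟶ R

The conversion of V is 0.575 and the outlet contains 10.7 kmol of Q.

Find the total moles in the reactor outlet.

178 kmol

Conversion of V: V consumed = 1ξ₁ = 0.575 × 178 → ξ₁ = 102.3 kmol.
Q balance: n_Q = 0 + 1ξ₁ − 1ξ₂ = 10.7 → ξ₂ = (1·102.3 − 10.7)/1 = 91.65 kmol.
Outlet amounts (n = n₀ + Σ ν·ξ):
  V: 178 − 1(102.3) = 75.65
  Q: 0 + 1(102.3) − 1(91.65) = 10.7
  R: 0 + 1(91.65) = 91.65
Total out = 75.65 + 10.7 + 91.65 = 178 kmol.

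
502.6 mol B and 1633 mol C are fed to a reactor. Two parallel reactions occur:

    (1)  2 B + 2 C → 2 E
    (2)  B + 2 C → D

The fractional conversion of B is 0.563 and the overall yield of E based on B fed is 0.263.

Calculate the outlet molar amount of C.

1200 mol

Yield of E: 2ξ₁ / 502.6 = 0.263 → ξ₁ = 66.09 mol.
Conversion of B: 2ξ₁ + 1ξ₂ = 0.563 × 502.6 = 283 → ξ₂ = 150.8 mol.
Outlet amounts (n = n₀ + Σ ν·ξ):
  B: 502.6 − 2(66.09) − 1(150.8) = 219.6
  C: 1633 − 2(66.09) − 2(150.8) = 1199
  E: 0 + 2(66.09) = 132.2
  D: 0 + 1(150.8) = 150.8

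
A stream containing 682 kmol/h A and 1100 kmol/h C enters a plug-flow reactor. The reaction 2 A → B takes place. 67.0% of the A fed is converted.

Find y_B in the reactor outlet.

A reacted = 0.67 × 682 = 456.9 kmol/h; ν_A = −2, so ξ = 456.9/2 = 228.5 kmol/h.
Outlet amounts (n = n₀ + ν ξ):
  A: 682 − 2(228.5) = 225.1
  B: 0 + 1(228.5) = 228.5
  C: 1100 (inert)
Total out = 1554 kmol/h; y_B = 228.5 / 1554 = 0.1471.

0.147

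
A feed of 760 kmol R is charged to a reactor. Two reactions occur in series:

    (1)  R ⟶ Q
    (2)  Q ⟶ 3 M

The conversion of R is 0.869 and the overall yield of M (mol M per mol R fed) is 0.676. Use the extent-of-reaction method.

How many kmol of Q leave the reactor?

Conversion of R: R consumed = 1ξ₁ = 0.869 × 760 → ξ₁ = 660.4 kmol.
Yield of M: 3ξ₂ / 760 = 0.676 → ξ₂ = 171.3 kmol.
Outlet amounts (n = n₀ + Σ ν·ξ):
  R: 760 − 1(660.4) = 99.56
  Q: 0 + 1(660.4) − 1(171.3) = 489.2
  M: 0 + 3(171.3) = 513.8

489 kmol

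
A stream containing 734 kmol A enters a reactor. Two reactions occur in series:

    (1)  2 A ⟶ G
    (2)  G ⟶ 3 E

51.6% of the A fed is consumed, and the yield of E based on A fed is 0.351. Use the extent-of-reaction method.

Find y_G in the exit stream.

Conversion of A: A consumed = 2ξ₁ = 0.516 × 734 → ξ₁ = 189.4 kmol.
Yield of E: 3ξ₂ / 734 = 0.351 → ξ₂ = 85.88 kmol.
Outlet amounts (n = n₀ + Σ ν·ξ):
  A: 734 − 2(189.4) = 355.3
  G: 0 + 1(189.4) − 1(85.88) = 103.5
  E: 0 + 3(85.88) = 257.6
Total out = 716.4 kmol; y_G = 103.5 / 716.4 = 0.1445.

0.144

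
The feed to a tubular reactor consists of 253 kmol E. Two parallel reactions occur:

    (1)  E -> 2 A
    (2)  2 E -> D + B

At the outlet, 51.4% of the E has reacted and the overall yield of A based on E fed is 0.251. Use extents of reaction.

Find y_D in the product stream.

Yield of A: 2ξ₁ / 253 = 0.251 → ξ₁ = 31.75 kmol.
Conversion of E: 1ξ₁ + 2ξ₂ = 0.514 × 253 = 130 → ξ₂ = 49.15 kmol.
Outlet amounts (n = n₀ + Σ ν·ξ):
  E: 253 − 1(31.75) − 2(49.15) = 123
  A: 0 + 2(31.75) = 63.5
  D: 0 + 1(49.15) = 49.15
  B: 0 + 1(49.15) = 49.15
Total out = 284.8 kmol; y_D = 49.15 / 284.8 = 0.1726.

0.173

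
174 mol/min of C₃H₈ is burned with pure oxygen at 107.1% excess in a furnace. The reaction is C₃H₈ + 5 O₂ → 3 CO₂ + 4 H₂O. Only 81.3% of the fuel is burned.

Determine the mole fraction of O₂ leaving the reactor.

0.517

Stoichiometric O₂ = 5 × 174 = 870 mol/min; O₂ fed = 870 × 2.071 = 1802 mol/min.
Fuel reacted = 0.813 × 174 → ξ = 141.5 mol/min.
Outlet (n = n₀ + ν ξ):
  C₃H₈: 174 − 1(141.5) = 32.54
  O₂: 1802 − 5(141.5) = 1094
  CO₂: 0 + 3(141.5) = 424.4
  H₂O: 0 + 4(141.5) = 565.8
Total out = 2117 mol/min; y_O₂ = 1094 / 2117 = 0.5169.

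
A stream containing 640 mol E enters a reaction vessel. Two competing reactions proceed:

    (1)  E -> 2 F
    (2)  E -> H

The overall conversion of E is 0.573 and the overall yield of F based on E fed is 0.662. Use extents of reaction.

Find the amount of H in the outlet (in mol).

155 mol

Yield of F: 2ξ₁ / 640 = 0.662 → ξ₁ = 211.8 mol.
Conversion of E: 1ξ₁ + 1ξ₂ = 0.573 × 640 = 366.7 → ξ₂ = 154.9 mol.
Outlet amounts (n = n₀ + Σ ν·ξ):
  E: 640 − 1(211.8) − 1(154.9) = 273.3
  F: 0 + 2(211.8) = 423.7
  H: 0 + 1(154.9) = 154.9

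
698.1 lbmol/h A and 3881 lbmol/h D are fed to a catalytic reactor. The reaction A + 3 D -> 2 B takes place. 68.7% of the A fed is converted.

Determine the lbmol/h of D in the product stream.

2440 lbmol/h

A reacted = 0.687 × 698.1 = 479.6 lbmol/h; ν_A = −1, so ξ = 479.6/1 = 479.6 lbmol/h.
Outlet amounts (n = n₀ + ν ξ):
  A: 698.1 − 1(479.6) = 218.5
  D: 3881 − 3(479.6) = 2442
  B: 0 + 2(479.6) = 959.2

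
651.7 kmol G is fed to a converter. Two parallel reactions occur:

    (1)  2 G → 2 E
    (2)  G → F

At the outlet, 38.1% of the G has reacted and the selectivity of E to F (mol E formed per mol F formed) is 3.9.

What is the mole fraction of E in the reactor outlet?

0.303

Conversion of G: G consumed = 0.381 × 651.7 = 248.3 kmol = 2ξ₁ + 1ξ₂.
Selectivity: 2ξ₁ / (1ξ₂) = 3.9 → ξ₁ = 1.95 ξ₂.
Substitute: (2·1.95 + 1) ξ₂ = 248.3 → ξ₂ = 50.67 kmol, ξ₁ = 98.81 kmol.
Outlet amounts (n = n₀ + Σ ν·ξ):
  G: 651.7 − 2(98.81) − 1(50.67) = 403.4
  E: 0 + 2(98.81) = 197.6
  F: 0 + 1(50.67) = 50.67
Total out = 651.7 kmol; y_E = 197.6 / 651.7 = 0.3032.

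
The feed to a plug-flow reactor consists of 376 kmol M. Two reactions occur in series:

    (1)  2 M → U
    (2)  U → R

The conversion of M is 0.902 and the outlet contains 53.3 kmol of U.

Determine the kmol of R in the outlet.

Conversion of M: M consumed = 2ξ₁ = 0.902 × 376 → ξ₁ = 169.6 kmol.
U balance: n_U = 0 + 1ξ₁ − 1ξ₂ = 53.3 → ξ₂ = (1·169.6 − 53.3)/1 = 116.3 kmol.
Outlet amounts (n = n₀ + Σ ν·ξ):
  M: 376 − 2(169.6) = 36.85
  U: 0 + 1(169.6) − 1(116.3) = 53.3
  R: 0 + 1(116.3) = 116.3

116 kmol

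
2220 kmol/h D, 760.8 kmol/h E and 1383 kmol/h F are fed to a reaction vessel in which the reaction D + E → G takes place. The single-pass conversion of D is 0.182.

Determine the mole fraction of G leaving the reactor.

0.102

D reacted = 0.182 × 2220 = 404 kmol/h; ν_D = −1, so ξ = 404/1 = 404 kmol/h.
Outlet amounts (n = n₀ + ν ξ):
  D: 2220 − 1(404) = 1816
  E: 760.8 − 1(404) = 356.8
  G: 0 + 1(404) = 404
  F: 1383 (inert)
Total out = 3960 kmol/h; y_G = 404 / 3960 = 0.102.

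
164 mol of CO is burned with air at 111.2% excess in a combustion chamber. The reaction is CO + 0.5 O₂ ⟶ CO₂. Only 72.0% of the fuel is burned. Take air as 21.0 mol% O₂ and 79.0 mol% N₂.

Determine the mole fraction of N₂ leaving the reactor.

0.701

Stoichiometric O₂ = 0.5 × 164 = 82 mol; O₂ fed = 82 × 2.112 = 173.2 mol.
N₂ fed = 173.2 × 79/21 = 651.5 mol.
Fuel reacted = 0.72 × 164 → ξ = 118.1 mol.
Outlet (n = n₀ + ν ξ):
  CO: 164 − 1(118.1) = 45.92
  O₂: 173.2 − 0.5(118.1) = 114.1
  N₂: 651.5 (inert)
  CO₂: 0 + 1(118.1) = 118.1
Total out = 929.6 mol; y_N₂ = 651.5 / 929.6 = 0.7008.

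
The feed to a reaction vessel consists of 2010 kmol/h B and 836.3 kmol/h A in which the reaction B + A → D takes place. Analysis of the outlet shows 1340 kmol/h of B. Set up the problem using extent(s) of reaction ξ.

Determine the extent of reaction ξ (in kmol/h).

ξ = 670 kmol/h

For B: n = n₀ − 1ξ → 1340 = 2010 − 1ξ, giving ξ = 670 kmol/h.
Outlet amounts (n = n₀ + ν ξ):
  B: 2010 − 1(670) = 1340
  A: 836.3 − 1(670) = 166.3
  D: 0 + 1(670) = 670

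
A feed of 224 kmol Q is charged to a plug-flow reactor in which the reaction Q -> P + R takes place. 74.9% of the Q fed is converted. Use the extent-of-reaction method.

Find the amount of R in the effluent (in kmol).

Q reacted = 0.749 × 224 = 167.8 kmol; ν_Q = −1, so ξ = 167.8/1 = 167.8 kmol.
Outlet amounts (n = n₀ + ν ξ):
  Q: 224 − 1(167.8) = 56.22
  P: 0 + 1(167.8) = 167.8
  R: 0 + 1(167.8) = 167.8

168 kmol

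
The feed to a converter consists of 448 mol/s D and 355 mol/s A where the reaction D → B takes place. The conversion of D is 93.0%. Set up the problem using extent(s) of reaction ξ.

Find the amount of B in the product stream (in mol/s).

D reacted = 0.93 × 448 = 416.6 mol/s; ν_D = −1, so ξ = 416.6/1 = 416.6 mol/s.
Outlet amounts (n = n₀ + ν ξ):
  D: 448 − 1(416.6) = 31.36
  B: 0 + 1(416.6) = 416.6
  A: 355 (inert)

417 mol/s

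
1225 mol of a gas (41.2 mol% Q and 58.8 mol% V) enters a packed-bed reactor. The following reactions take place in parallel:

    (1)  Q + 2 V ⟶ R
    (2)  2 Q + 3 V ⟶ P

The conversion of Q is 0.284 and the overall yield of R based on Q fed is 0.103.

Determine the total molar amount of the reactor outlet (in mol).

938 mol

Yield of R: 1ξ₁ / 504.7 = 0.103 → ξ₁ = 51.98 mol.
Conversion of Q: 1ξ₁ + 2ξ₂ = 0.284 × 504.7 = 143.3 → ξ₂ = 45.68 mol.
Outlet amounts (n = n₀ + Σ ν·ξ):
  Q: 504.7 − 1(51.98) − 2(45.68) = 361.4
  V: 720.3 − 2(51.98) − 3(45.68) = 479.3
  R: 0 + 1(51.98) = 51.98
  P: 0 + 1(45.68) = 45.68
Total out = 361.4 + 479.3 + 51.98 + 45.68 = 938.3 mol.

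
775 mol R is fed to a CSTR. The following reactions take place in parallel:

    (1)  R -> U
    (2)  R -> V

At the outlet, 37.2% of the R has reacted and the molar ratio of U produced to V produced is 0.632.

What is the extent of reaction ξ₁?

Conversion of R: R consumed = 0.372 × 775 = 288.3 mol = 1ξ₁ + 1ξ₂.
Selectivity: 1ξ₁ / (1ξ₂) = 0.632 → ξ₁ = 0.632 ξ₂.
Substitute: (1·0.632 + 1) ξ₂ = 288.3 → ξ₂ = 176.7 mol, ξ₁ = 111.6 mol.
Outlet amounts (n = n₀ + Σ ν·ξ):
  R: 775 − 1(111.6) − 1(176.7) = 486.7
  U: 0 + 1(111.6) = 111.6
  V: 0 + 1(176.7) = 176.7

ξ₁ = 112 mol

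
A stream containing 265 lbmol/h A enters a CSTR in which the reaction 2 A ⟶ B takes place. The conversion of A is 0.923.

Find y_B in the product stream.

A reacted = 0.923 × 265 = 244.6 lbmol/h; ν_A = −2, so ξ = 244.6/2 = 122.3 lbmol/h.
Outlet amounts (n = n₀ + ν ξ):
  A: 265 − 2(122.3) = 20.41
  B: 0 + 1(122.3) = 122.3
Total out = 142.7 lbmol/h; y_B = 122.3 / 142.7 = 0.857.

0.857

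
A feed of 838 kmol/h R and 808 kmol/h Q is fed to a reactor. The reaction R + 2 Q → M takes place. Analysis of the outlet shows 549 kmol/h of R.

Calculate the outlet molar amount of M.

289 kmol/h

For R: n = n₀ − 1ξ → 549 = 838 − 1ξ, giving ξ = 289 kmol/h.
Outlet amounts (n = n₀ + ν ξ):
  R: 838 − 1(289) = 549
  Q: 808 − 2(289) = 230
  M: 0 + 1(289) = 289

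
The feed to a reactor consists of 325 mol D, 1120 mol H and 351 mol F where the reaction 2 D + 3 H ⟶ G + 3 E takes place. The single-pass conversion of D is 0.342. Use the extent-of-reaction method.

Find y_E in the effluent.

D reacted = 0.342 × 325 = 111.2 mol; ν_D = −2, so ξ = 111.2/2 = 55.58 mol.
Outlet amounts (n = n₀ + ν ξ):
  D: 325 − 2(55.58) = 213.8
  H: 1120 − 3(55.58) = 953.3
  G: 0 + 1(55.58) = 55.58
  E: 0 + 3(55.58) = 166.7
  F: 351 (inert)
Total out = 1740 mol; y_E = 166.7 / 1740 = 0.0958.

0.0958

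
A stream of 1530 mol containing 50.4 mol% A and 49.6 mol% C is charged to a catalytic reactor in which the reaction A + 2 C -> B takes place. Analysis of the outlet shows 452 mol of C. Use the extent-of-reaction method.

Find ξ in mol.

For C: n = n₀ − 2ξ → 452 = 758.9 − 2ξ, giving ξ = 153.4 mol.
Outlet amounts (n = n₀ + ν ξ):
  A: 771.1 − 1(153.4) = 617.7
  C: 758.9 − 2(153.4) = 452
  B: 0 + 1(153.4) = 153.4

ξ = 153 mol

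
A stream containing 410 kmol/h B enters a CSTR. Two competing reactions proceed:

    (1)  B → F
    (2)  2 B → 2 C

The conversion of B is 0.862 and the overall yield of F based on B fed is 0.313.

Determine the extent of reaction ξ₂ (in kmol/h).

ξ₂ = 113 kmol/h

Yield of F: 1ξ₁ / 410 = 0.313 → ξ₁ = 128.3 kmol/h.
Conversion of B: 1ξ₁ + 2ξ₂ = 0.862 × 410 = 353.4 → ξ₂ = 112.5 kmol/h.
Outlet amounts (n = n₀ + Σ ν·ξ):
  B: 410 − 1(128.3) − 2(112.5) = 56.58
  F: 0 + 1(128.3) = 128.3
  C: 0 + 2(112.5) = 225.1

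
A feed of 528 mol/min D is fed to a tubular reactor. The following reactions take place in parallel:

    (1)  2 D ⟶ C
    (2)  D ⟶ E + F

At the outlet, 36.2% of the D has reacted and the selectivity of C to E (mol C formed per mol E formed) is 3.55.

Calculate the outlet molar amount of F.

Conversion of D: D consumed = 0.362 × 528 = 191.1 mol/min = 2ξ₁ + 1ξ₂.
Selectivity: 1ξ₁ / (1ξ₂) = 3.55 → ξ₁ = 3.55 ξ₂.
Substitute: (2·3.55 + 1) ξ₂ = 191.1 → ξ₂ = 23.6 mol/min, ξ₁ = 83.77 mol/min.
Outlet amounts (n = n₀ + Σ ν·ξ):
  D: 528 − 2(83.77) − 1(23.6) = 336.9
  C: 0 + 1(83.77) = 83.77
  E: 0 + 1(23.6) = 23.6
  F: 0 + 1(23.6) = 23.6

23.6 mol/min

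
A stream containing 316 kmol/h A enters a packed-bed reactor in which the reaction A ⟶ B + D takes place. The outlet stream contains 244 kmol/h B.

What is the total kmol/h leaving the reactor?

560 kmol/h

For B: n = n₀ + 1ξ → 244 = 0 + 1ξ, giving ξ = 244 kmol/h.
Outlet amounts (n = n₀ + ν ξ):
  A: 316 − 1(244) = 72
  B: 0 + 1(244) = 244
  D: 0 + 1(244) = 244
Total out = 72 + 244 + 244 = 560 kmol/h.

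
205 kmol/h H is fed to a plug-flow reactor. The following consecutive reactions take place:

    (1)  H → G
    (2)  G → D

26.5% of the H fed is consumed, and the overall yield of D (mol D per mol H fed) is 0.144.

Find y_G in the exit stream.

Conversion of H: H consumed = 1ξ₁ = 0.265 × 205 → ξ₁ = 54.33 kmol/h.
Yield of D: 1ξ₂ / 205 = 0.144 → ξ₂ = 29.52 kmol/h.
Outlet amounts (n = n₀ + Σ ν·ξ):
  H: 205 − 1(54.33) = 150.7
  G: 0 + 1(54.33) − 1(29.52) = 24.81
  D: 0 + 1(29.52) = 29.52
Total out = 205 kmol/h; y_G = 24.81 / 205 = 0.121.

0.121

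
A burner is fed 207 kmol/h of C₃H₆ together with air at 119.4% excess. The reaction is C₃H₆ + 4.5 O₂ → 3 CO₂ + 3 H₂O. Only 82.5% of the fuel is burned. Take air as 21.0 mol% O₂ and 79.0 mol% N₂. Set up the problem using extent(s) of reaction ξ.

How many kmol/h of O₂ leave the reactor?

1280 kmol/h

Stoichiometric O₂ = 4.5 × 207 = 931.5 kmol/h; O₂ fed = 931.5 × 2.194 = 2044 kmol/h.
N₂ fed = 2044 × 79/21 = 7688 kmol/h.
Fuel reacted = 0.825 × 207 → ξ = 170.8 kmol/h.
Outlet (n = n₀ + ν ξ):
  C₃H₆: 207 − 1(170.8) = 36.23
  O₂: 2044 − 4.5(170.8) = 1275
  N₂: 7688 (inert)
  CO₂: 0 + 3(170.8) = 512.3
  H₂O: 0 + 3(170.8) = 512.3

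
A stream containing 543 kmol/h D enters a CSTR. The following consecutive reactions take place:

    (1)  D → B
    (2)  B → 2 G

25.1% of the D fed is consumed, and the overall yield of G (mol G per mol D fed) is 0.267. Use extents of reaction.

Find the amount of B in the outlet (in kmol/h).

63.8 kmol/h

Conversion of D: D consumed = 1ξ₁ = 0.251 × 543 → ξ₁ = 136.3 kmol/h.
Yield of G: 2ξ₂ / 543 = 0.267 → ξ₂ = 72.49 kmol/h.
Outlet amounts (n = n₀ + Σ ν·ξ):
  D: 543 − 1(136.3) = 406.7
  B: 0 + 1(136.3) − 1(72.49) = 63.8
  G: 0 + 2(72.49) = 145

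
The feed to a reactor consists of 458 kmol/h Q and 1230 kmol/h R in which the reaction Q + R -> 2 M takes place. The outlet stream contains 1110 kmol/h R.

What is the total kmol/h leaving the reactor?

For R: n = n₀ − 1ξ → 1110 = 1230 − 1ξ, giving ξ = 120 kmol/h.
Outlet amounts (n = n₀ + ν ξ):
  Q: 458 − 1(120) = 338
  R: 1230 − 1(120) = 1110
  M: 0 + 2(120) = 240
Total out = 338 + 1110 + 240 = 1688 kmol/h.

1690 kmol/h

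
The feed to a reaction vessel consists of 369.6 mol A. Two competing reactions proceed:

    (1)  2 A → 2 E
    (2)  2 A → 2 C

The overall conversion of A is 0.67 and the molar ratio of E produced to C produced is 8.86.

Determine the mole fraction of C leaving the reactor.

Conversion of A: A consumed = 0.67 × 369.6 = 247.6 mol = 2ξ₁ + 2ξ₂.
Selectivity: 2ξ₁ / (2ξ₂) = 8.86 → ξ₁ = 8.86 ξ₂.
Substitute: (2·8.86 + 2) ξ₂ = 247.6 → ξ₂ = 12.56 mol, ξ₁ = 111.3 mol.
Outlet amounts (n = n₀ + Σ ν·ξ):
  A: 369.6 − 2(111.3) − 2(12.56) = 122
  E: 0 + 2(111.3) = 222.5
  C: 0 + 2(12.56) = 25.11
Total out = 369.6 mol; y_C = 25.11 / 369.6 = 0.06795.

0.068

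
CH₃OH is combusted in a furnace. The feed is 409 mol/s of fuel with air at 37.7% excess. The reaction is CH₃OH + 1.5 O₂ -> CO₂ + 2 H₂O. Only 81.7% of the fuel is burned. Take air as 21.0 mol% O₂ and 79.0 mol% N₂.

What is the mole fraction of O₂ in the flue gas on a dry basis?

Stoichiometric O₂ = 1.5 × 409 = 613.5 mol/s; O₂ fed = 613.5 × 1.377 = 844.8 mol/s.
N₂ fed = 844.8 × 79/21 = 3178 mol/s.
Fuel reacted = 0.817 × 409 → ξ = 334.2 mol/s.
Outlet (n = n₀ + ν ξ):
  CH₃OH: 409 − 1(334.2) = 74.85
  O₂: 844.8 − 1.5(334.2) = 343.6
  N₂: 3178 (inert)
  CO₂: 0 + 1(334.2) = 334.2
  H₂O: 0 + 2(334.2) = 668.3
Dry total = 3931 mol/s; y_O₂ (dry) = 343.6 / 3931 = 0.08741.

0.0874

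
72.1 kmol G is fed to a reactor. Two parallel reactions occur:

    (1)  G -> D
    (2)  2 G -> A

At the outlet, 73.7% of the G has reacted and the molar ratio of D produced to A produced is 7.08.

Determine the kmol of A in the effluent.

5.85 kmol

Conversion of G: G consumed = 0.737 × 72.1 = 53.14 kmol = 1ξ₁ + 2ξ₂.
Selectivity: 1ξ₁ / (1ξ₂) = 7.08 → ξ₁ = 7.08 ξ₂.
Substitute: (1·7.08 + 2) ξ₂ = 53.14 → ξ₂ = 5.852 kmol, ξ₁ = 41.43 kmol.
Outlet amounts (n = n₀ + Σ ν·ξ):
  G: 72.1 − 1(41.43) − 2(5.852) = 18.96
  D: 0 + 1(41.43) = 41.43
  A: 0 + 1(5.852) = 5.852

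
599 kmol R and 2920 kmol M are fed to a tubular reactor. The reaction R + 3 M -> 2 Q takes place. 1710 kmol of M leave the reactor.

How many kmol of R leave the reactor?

196 kmol

For M: n = n₀ − 3ξ → 1710 = 2920 − 3ξ, giving ξ = 403.3 kmol.
Outlet amounts (n = n₀ + ν ξ):
  R: 599 − 1(403.3) = 195.7
  M: 2920 − 3(403.3) = 1710
  Q: 0 + 2(403.3) = 806.7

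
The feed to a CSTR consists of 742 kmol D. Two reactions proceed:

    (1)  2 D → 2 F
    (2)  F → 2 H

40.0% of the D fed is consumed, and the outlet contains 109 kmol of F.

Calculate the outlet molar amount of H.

376 kmol

Conversion of D: D consumed = 2ξ₁ = 0.4 × 742 → ξ₁ = 148.4 kmol.
F balance: n_F = 0 + 2ξ₁ − 1ξ₂ = 109 → ξ₂ = (2·148.4 − 109)/1 = 187.8 kmol.
Outlet amounts (n = n₀ + Σ ν·ξ):
  D: 742 − 2(148.4) = 445.2
  F: 0 + 2(148.4) − 1(187.8) = 109
  H: 0 + 2(187.8) = 375.6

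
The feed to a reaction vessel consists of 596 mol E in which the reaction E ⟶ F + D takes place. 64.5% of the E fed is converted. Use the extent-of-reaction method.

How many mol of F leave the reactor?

E reacted = 0.645 × 596 = 384.4 mol; ν_E = −1, so ξ = 384.4/1 = 384.4 mol.
Outlet amounts (n = n₀ + ν ξ):
  E: 596 − 1(384.4) = 211.6
  F: 0 + 1(384.4) = 384.4
  D: 0 + 1(384.4) = 384.4

384 mol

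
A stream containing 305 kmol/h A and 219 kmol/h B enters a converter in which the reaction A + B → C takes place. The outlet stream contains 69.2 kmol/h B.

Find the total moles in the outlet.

374 kmol/h

For B: n = n₀ − 1ξ → 69.2 = 219 − 1ξ, giving ξ = 149.8 kmol/h.
Outlet amounts (n = n₀ + ν ξ):
  A: 305 − 1(149.8) = 155.2
  B: 219 − 1(149.8) = 69.2
  C: 0 + 1(149.8) = 149.8
Total out = 155.2 + 69.2 + 149.8 = 374.2 kmol/h.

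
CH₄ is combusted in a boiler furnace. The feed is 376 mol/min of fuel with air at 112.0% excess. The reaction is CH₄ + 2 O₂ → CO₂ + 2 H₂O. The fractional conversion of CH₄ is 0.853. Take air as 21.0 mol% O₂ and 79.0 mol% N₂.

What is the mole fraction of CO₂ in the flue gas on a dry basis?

Stoichiometric O₂ = 2 × 376 = 752 mol/min; O₂ fed = 752 × 2.120 = 1594 mol/min.
N₂ fed = 1594 × 79/21 = 5997 mol/min.
Fuel reacted = 0.853 × 376 → ξ = 320.7 mol/min.
Outlet (n = n₀ + ν ξ):
  CH₄: 376 − 1(320.7) = 55.27
  O₂: 1594 − 2(320.7) = 952.8
  N₂: 5997 (inert)
  CO₂: 0 + 1(320.7) = 320.7
  H₂O: 0 + 2(320.7) = 641.5
Dry total = 7326 mol/min; y_CO₂ (dry) = 320.7 / 7326 = 0.04378.

0.0438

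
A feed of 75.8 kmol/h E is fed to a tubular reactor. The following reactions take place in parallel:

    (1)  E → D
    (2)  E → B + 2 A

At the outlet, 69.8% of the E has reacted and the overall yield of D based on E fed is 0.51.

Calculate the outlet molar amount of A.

28.5 kmol/h

Yield of D: 1ξ₁ / 75.8 = 0.51 → ξ₁ = 38.66 kmol/h.
Conversion of E: 1ξ₁ + 1ξ₂ = 0.698 × 75.8 = 52.91 → ξ₂ = 14.25 kmol/h.
Outlet amounts (n = n₀ + Σ ν·ξ):
  E: 75.8 − 1(38.66) − 1(14.25) = 22.89
  D: 0 + 1(38.66) = 38.66
  B: 0 + 1(14.25) = 14.25
  A: 0 + 2(14.25) = 28.5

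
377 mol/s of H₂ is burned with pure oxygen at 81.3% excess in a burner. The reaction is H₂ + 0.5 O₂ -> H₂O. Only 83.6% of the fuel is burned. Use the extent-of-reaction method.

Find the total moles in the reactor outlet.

561 mol/s

Stoichiometric O₂ = 0.5 × 377 = 188.5 mol/s; O₂ fed = 188.5 × 1.813 = 341.8 mol/s.
Fuel reacted = 0.836 × 377 → ξ = 315.2 mol/s.
Outlet (n = n₀ + ν ξ):
  H₂: 377 − 1(315.2) = 61.83
  O₂: 341.8 − 0.5(315.2) = 184.2
  H₂O: 0 + 1(315.2) = 315.2
Total out = 61.83 + 184.2 + 315.2 = 561.2 mol/s.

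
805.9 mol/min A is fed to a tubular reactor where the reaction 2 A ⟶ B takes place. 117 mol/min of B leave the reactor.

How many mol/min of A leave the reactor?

For B: n = n₀ + 1ξ → 117 = 0 + 1ξ, giving ξ = 117 mol/min.
Outlet amounts (n = n₀ + ν ξ):
  A: 805.9 − 2(117) = 571.9
  B: 0 + 1(117) = 117

572 mol/min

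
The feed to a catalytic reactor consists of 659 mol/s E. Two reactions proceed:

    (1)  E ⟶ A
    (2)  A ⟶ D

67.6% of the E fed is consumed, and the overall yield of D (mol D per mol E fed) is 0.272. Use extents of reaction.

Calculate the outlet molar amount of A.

Conversion of E: E consumed = 1ξ₁ = 0.676 × 659 → ξ₁ = 445.5 mol/s.
Yield of D: 1ξ₂ / 659 = 0.272 → ξ₂ = 179.2 mol/s.
Outlet amounts (n = n₀ + Σ ν·ξ):
  E: 659 − 1(445.5) = 213.5
  A: 0 + 1(445.5) − 1(179.2) = 266.2
  D: 0 + 1(179.2) = 179.2

266 mol/s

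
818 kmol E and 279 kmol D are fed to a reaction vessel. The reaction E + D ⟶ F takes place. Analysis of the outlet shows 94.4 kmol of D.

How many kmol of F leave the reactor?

185 kmol

For D: n = n₀ − 1ξ → 94.4 = 279 − 1ξ, giving ξ = 184.6 kmol.
Outlet amounts (n = n₀ + ν ξ):
  E: 818 − 1(184.6) = 633.4
  D: 279 − 1(184.6) = 94.4
  F: 0 + 1(184.6) = 184.6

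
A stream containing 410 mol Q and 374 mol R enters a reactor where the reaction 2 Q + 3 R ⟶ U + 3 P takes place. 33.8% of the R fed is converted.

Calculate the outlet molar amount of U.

42.1 mol

R reacted = 0.338 × 374 = 126.4 mol; ν_R = −3, so ξ = 126.4/3 = 42.14 mol.
Outlet amounts (n = n₀ + ν ξ):
  Q: 410 − 2(42.14) = 325.7
  R: 374 − 3(42.14) = 247.6
  U: 0 + 1(42.14) = 42.14
  P: 0 + 3(42.14) = 126.4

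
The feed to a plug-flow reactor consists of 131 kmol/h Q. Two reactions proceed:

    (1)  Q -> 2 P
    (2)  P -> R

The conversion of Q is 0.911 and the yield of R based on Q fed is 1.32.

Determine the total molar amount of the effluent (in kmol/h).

Conversion of Q: Q consumed = 1ξ₁ = 0.911 × 131 → ξ₁ = 119.3 kmol/h.
Yield of R: 1ξ₂ / 131 = 1.32 → ξ₂ = 172.9 kmol/h.
Outlet amounts (n = n₀ + Σ ν·ξ):
  Q: 131 − 1(119.3) = 11.66
  P: 0 + 2(119.3) − 1(172.9) = 65.76
  R: 0 + 1(172.9) = 172.9
Total out = 11.66 + 65.76 + 172.9 = 250.3 kmol/h.

250 kmol/h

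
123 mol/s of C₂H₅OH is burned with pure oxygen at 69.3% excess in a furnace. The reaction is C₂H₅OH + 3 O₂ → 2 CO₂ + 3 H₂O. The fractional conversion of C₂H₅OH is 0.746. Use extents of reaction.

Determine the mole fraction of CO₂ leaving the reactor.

0.219

Stoichiometric O₂ = 3 × 123 = 369 mol/s; O₂ fed = 369 × 1.693 = 624.7 mol/s.
Fuel reacted = 0.746 × 123 → ξ = 91.76 mol/s.
Outlet (n = n₀ + ν ξ):
  C₂H₅OH: 123 − 1(91.76) = 31.24
  O₂: 624.7 − 3(91.76) = 349.4
  CO₂: 0 + 2(91.76) = 183.5
  H₂O: 0 + 3(91.76) = 275.3
Total out = 839.5 mol/s; y_CO₂ = 183.5 / 839.5 = 0.2186.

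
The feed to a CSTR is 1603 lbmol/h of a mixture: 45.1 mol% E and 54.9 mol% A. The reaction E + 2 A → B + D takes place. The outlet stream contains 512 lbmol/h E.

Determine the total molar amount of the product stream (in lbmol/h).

1390 lbmol/h

For E: n = n₀ − 1ξ → 512 = 723 − 1ξ, giving ξ = 211 lbmol/h.
Outlet amounts (n = n₀ + ν ξ):
  E: 723 − 1(211) = 512
  A: 880 − 2(211) = 458.1
  B: 0 + 1(211) = 211
  D: 0 + 1(211) = 211
Total out = 512 + 458.1 + 211 + 211 = 1392 lbmol/h.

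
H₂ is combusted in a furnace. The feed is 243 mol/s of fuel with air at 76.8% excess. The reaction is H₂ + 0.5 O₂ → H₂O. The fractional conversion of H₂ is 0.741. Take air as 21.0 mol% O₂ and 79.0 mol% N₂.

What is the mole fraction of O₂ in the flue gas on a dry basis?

0.125

Stoichiometric O₂ = 0.5 × 243 = 121.5 mol/s; O₂ fed = 121.5 × 1.768 = 214.8 mol/s.
N₂ fed = 214.8 × 79/21 = 808.1 mol/s.
Fuel reacted = 0.741 × 243 → ξ = 180.1 mol/s.
Outlet (n = n₀ + ν ξ):
  H₂: 243 − 1(180.1) = 62.94
  O₂: 214.8 − 0.5(180.1) = 124.8
  N₂: 808.1 (inert)
  H₂O: 0 + 1(180.1) = 180.1
Dry total = 995.8 mol/s; y_O₂ (dry) = 124.8 / 995.8 = 0.1253.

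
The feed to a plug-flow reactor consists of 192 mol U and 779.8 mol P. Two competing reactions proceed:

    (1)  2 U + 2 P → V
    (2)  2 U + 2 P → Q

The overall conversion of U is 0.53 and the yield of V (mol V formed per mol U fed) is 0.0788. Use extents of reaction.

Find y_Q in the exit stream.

0.0436

Yield of V: 1ξ₁ / 192 = 0.0788 → ξ₁ = 15.13 mol.
Conversion of U: 2ξ₁ + 2ξ₂ = 0.53 × 192 = 101.8 → ξ₂ = 35.75 mol.
Outlet amounts (n = n₀ + Σ ν·ξ):
  U: 192 − 2(15.13) − 2(35.75) = 90.24
  P: 779.8 − 2(15.13) − 2(35.75) = 678
  V: 0 + 1(15.13) = 15.13
  Q: 0 + 1(35.75) = 35.75
Total out = 819.2 mol; y_Q = 35.75 / 819.2 = 0.04364.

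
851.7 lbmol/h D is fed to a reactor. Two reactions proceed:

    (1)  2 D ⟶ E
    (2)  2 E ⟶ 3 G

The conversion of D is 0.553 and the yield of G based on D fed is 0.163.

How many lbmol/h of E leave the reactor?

143 lbmol/h

Conversion of D: D consumed = 2ξ₁ = 0.553 × 851.7 → ξ₁ = 235.5 lbmol/h.
Yield of G: 3ξ₂ / 851.7 = 0.163 → ξ₂ = 46.28 lbmol/h.
Outlet amounts (n = n₀ + Σ ν·ξ):
  D: 851.7 − 2(235.5) = 380.7
  E: 0 + 1(235.5) − 2(46.28) = 142.9
  G: 0 + 3(46.28) = 138.8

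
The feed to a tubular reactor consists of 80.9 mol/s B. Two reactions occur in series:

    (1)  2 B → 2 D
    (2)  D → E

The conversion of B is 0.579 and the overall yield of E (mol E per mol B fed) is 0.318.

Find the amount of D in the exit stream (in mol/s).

21.1 mol/s

Conversion of B: B consumed = 2ξ₁ = 0.579 × 80.9 → ξ₁ = 23.42 mol/s.
Yield of E: 1ξ₂ / 80.9 = 0.318 → ξ₂ = 25.73 mol/s.
Outlet amounts (n = n₀ + Σ ν·ξ):
  B: 80.9 − 2(23.42) = 34.06
  D: 0 + 2(23.42) − 1(25.73) = 21.11
  E: 0 + 1(25.73) = 25.73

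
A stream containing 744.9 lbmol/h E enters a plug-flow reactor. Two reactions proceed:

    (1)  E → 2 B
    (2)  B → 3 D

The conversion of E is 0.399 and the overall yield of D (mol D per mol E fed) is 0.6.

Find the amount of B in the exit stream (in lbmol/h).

445 lbmol/h

Conversion of E: E consumed = 1ξ₁ = 0.399 × 744.9 → ξ₁ = 297.2 lbmol/h.
Yield of D: 3ξ₂ / 744.9 = 0.6 → ξ₂ = 149 lbmol/h.
Outlet amounts (n = n₀ + Σ ν·ξ):
  E: 744.9 − 1(297.2) = 447.7
  B: 0 + 2(297.2) − 1(149) = 445.5
  D: 0 + 3(149) = 446.9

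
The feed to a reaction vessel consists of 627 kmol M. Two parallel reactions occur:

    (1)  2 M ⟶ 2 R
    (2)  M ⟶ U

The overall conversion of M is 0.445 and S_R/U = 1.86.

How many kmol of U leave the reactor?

97.6 kmol

Conversion of M: M consumed = 0.445 × 627 = 279 kmol = 2ξ₁ + 1ξ₂.
Selectivity: 2ξ₁ / (1ξ₂) = 1.86 → ξ₁ = 0.93 ξ₂.
Substitute: (2·0.93 + 1) ξ₂ = 279 → ξ₂ = 97.56 kmol, ξ₁ = 90.73 kmol.
Outlet amounts (n = n₀ + Σ ν·ξ):
  M: 627 − 2(90.73) − 1(97.56) = 348
  R: 0 + 2(90.73) = 181.5
  U: 0 + 1(97.56) = 97.56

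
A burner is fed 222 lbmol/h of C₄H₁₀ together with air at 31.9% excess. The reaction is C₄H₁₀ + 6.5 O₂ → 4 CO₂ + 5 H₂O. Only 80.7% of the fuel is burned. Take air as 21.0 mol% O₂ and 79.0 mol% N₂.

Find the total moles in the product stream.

Stoichiometric O₂ = 6.5 × 222 = 1443 lbmol/h; O₂ fed = 1443 × 1.319 = 1903 lbmol/h.
N₂ fed = 1903 × 79/21 = 7160 lbmol/h.
Fuel reacted = 0.807 × 222 → ξ = 179.2 lbmol/h.
Outlet (n = n₀ + ν ξ):
  C₄H₁₀: 222 − 1(179.2) = 42.85
  O₂: 1903 − 6.5(179.2) = 738.8
  N₂: 7160 (inert)
  CO₂: 0 + 4(179.2) = 716.6
  H₂O: 0 + 5(179.2) = 895.8
Total out = 42.85 + 738.8 + 7160 + 716.6 + 895.8 = 9554 lbmol/h.

9550 lbmol/h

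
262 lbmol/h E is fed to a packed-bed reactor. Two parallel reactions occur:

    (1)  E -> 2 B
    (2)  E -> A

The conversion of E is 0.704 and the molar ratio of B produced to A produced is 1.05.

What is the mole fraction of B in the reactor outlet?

Conversion of E: E consumed = 0.704 × 262 = 184.4 lbmol/h = 1ξ₁ + 1ξ₂.
Selectivity: 2ξ₁ / (1ξ₂) = 1.05 → ξ₁ = 0.525 ξ₂.
Substitute: (1·0.525 + 1) ξ₂ = 184.4 → ξ₂ = 120.9 lbmol/h, ξ₁ = 63.5 lbmol/h.
Outlet amounts (n = n₀ + Σ ν·ξ):
  E: 262 − 1(63.5) − 1(120.9) = 77.55
  B: 0 + 2(63.5) = 127
  A: 0 + 1(120.9) = 120.9
Total out = 325.5 lbmol/h; y_B = 127 / 325.5 = 0.3902.

0.39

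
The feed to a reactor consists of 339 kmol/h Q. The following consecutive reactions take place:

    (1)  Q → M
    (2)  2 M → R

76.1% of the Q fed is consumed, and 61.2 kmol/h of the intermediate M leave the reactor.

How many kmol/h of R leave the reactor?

98.4 kmol/h

Conversion of Q: Q consumed = 1ξ₁ = 0.761 × 339 → ξ₁ = 258 kmol/h.
M balance: n_M = 0 + 1ξ₁ − 2ξ₂ = 61.2 → ξ₂ = (1·258 − 61.2)/2 = 98.39 kmol/h.
Outlet amounts (n = n₀ + Σ ν·ξ):
  Q: 339 − 1(258) = 81.02
  M: 0 + 1(258) − 2(98.39) = 61.2
  R: 0 + 1(98.39) = 98.39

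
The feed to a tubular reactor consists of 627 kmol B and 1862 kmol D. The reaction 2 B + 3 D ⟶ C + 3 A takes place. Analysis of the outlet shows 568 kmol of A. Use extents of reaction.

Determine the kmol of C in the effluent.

189 kmol

For A: n = n₀ + 3ξ → 568 = 0 + 3ξ, giving ξ = 189.3 kmol.
Outlet amounts (n = n₀ + ν ξ):
  B: 627 − 2(189.3) = 248.3
  D: 1862 − 3(189.3) = 1294
  C: 0 + 1(189.3) = 189.3
  A: 0 + 3(189.3) = 568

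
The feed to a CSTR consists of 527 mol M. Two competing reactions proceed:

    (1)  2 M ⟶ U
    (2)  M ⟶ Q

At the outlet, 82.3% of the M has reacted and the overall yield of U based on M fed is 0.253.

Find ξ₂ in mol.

ξ₂ = 167 mol

Yield of U: 1ξ₁ / 527 = 0.253 → ξ₁ = 133.3 mol.
Conversion of M: 2ξ₁ + 1ξ₂ = 0.823 × 527 = 433.7 → ξ₂ = 167.1 mol.
Outlet amounts (n = n₀ + Σ ν·ξ):
  M: 527 − 2(133.3) − 1(167.1) = 93.28
  U: 0 + 1(133.3) = 133.3
  Q: 0 + 1(167.1) = 167.1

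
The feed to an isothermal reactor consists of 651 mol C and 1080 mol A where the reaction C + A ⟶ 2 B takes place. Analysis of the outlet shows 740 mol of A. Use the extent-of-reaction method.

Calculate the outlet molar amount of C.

311 mol

For A: n = n₀ − 1ξ → 740 = 1080 − 1ξ, giving ξ = 340 mol.
Outlet amounts (n = n₀ + ν ξ):
  C: 651 − 1(340) = 311
  A: 1080 − 1(340) = 740
  B: 0 + 2(340) = 680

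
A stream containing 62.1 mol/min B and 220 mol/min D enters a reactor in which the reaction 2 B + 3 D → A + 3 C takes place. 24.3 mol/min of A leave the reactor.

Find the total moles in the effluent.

For A: n = n₀ + 1ξ → 24.3 = 0 + 1ξ, giving ξ = 24.3 mol/min.
Outlet amounts (n = n₀ + ν ξ):
  B: 62.1 − 2(24.3) = 13.5
  D: 220 − 3(24.3) = 147.1
  A: 0 + 1(24.3) = 24.3
  C: 0 + 3(24.3) = 72.9
Total out = 13.5 + 147.1 + 24.3 + 72.9 = 257.8 mol/min.

258 mol/min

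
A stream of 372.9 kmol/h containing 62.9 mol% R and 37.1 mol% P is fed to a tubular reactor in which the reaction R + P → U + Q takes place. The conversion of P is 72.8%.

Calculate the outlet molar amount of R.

P reacted = 0.728 × 138.3 = 100.7 kmol/h; ν_P = −1, so ξ = 100.7/1 = 100.7 kmol/h.
Outlet amounts (n = n₀ + ν ξ):
  R: 234.6 − 1(100.7) = 133.8
  P: 138.3 − 1(100.7) = 37.63
  U: 0 + 1(100.7) = 100.7
  Q: 0 + 1(100.7) = 100.7

134 kmol/h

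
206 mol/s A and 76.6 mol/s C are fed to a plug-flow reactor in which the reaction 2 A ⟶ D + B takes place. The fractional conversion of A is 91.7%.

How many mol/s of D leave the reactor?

94.5 mol/s

A reacted = 0.917 × 206 = 188.9 mol/s; ν_A = −2, so ξ = 188.9/2 = 94.45 mol/s.
Outlet amounts (n = n₀ + ν ξ):
  A: 206 − 2(94.45) = 17.1
  D: 0 + 1(94.45) = 94.45
  B: 0 + 1(94.45) = 94.45
  C: 76.6 (inert)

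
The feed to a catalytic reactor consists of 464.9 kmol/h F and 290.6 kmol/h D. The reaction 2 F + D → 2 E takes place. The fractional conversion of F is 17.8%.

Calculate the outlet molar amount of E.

82.8 kmol/h

F reacted = 0.178 × 464.9 = 82.75 kmol/h; ν_F = −2, so ξ = 82.75/2 = 41.38 kmol/h.
Outlet amounts (n = n₀ + ν ξ):
  F: 464.9 − 2(41.38) = 382.1
  D: 290.6 − 1(41.38) = 249.2
  E: 0 + 2(41.38) = 82.75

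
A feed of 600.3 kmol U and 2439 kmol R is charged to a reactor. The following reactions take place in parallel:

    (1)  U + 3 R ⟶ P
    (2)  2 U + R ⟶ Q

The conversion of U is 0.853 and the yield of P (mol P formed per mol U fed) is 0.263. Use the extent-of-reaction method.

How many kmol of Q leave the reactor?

177 kmol

Yield of P: 1ξ₁ / 600.3 = 0.263 → ξ₁ = 157.9 kmol.
Conversion of U: 1ξ₁ + 2ξ₂ = 0.853 × 600.3 = 512.1 → ξ₂ = 177.1 kmol.
Outlet amounts (n = n₀ + Σ ν·ξ):
  U: 600.3 − 1(157.9) − 2(177.1) = 88.24
  R: 2439 − 3(157.9) − 1(177.1) = 1788
  P: 0 + 1(157.9) = 157.9
  Q: 0 + 1(177.1) = 177.1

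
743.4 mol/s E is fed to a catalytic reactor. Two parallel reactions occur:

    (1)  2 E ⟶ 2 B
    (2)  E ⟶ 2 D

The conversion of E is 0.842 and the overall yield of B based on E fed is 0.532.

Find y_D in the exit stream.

0.473

Yield of B: 2ξ₁ / 743.4 = 0.532 → ξ₁ = 197.7 mol/s.
Conversion of E: 2ξ₁ + 1ξ₂ = 0.842 × 743.4 = 625.9 → ξ₂ = 230.5 mol/s.
Outlet amounts (n = n₀ + Σ ν·ξ):
  E: 743.4 − 2(197.7) − 1(230.5) = 117.5
  B: 0 + 2(197.7) = 395.5
  D: 0 + 2(230.5) = 460.9
Total out = 973.9 mol/s; y_D = 460.9 / 973.9 = 0.4733.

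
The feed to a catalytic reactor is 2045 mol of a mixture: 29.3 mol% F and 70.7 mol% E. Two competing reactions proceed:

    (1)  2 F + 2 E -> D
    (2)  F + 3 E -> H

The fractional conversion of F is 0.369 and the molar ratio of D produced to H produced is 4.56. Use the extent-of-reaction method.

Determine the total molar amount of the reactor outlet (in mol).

Conversion of F: F consumed = 0.369 × 599.2 = 221.1 mol = 2ξ₁ + 1ξ₂.
Selectivity: 1ξ₁ / (1ξ₂) = 4.56 → ξ₁ = 4.56 ξ₂.
Substitute: (2·4.56 + 1) ξ₂ = 221.1 → ξ₂ = 21.85 mol, ξ₁ = 99.63 mol.
Outlet amounts (n = n₀ + Σ ν·ξ):
  F: 599.2 − 2(99.63) − 1(21.85) = 378.1
  E: 1446 − 2(99.63) − 3(21.85) = 1181
  D: 0 + 1(99.63) = 99.63
  H: 0 + 1(21.85) = 21.85
Total out = 378.1 + 1181 + 99.63 + 21.85 = 1681 mol.

1680 mol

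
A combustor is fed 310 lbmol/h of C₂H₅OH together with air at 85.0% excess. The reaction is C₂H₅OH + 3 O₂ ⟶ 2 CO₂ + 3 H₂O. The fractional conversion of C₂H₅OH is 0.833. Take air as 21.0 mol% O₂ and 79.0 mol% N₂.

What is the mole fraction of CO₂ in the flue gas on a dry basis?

Stoichiometric O₂ = 3 × 310 = 930 lbmol/h; O₂ fed = 930 × 1.850 = 1720 lbmol/h.
N₂ fed = 1720 × 79/21 = 6472 lbmol/h.
Fuel reacted = 0.833 × 310 → ξ = 258.2 lbmol/h.
Outlet (n = n₀ + ν ξ):
  C₂H₅OH: 310 − 1(258.2) = 51.77
  O₂: 1720 − 3(258.2) = 945.8
  N₂: 6472 (inert)
  CO₂: 0 + 2(258.2) = 516.5
  H₂O: 0 + 3(258.2) = 774.7
Dry total = 7986 lbmol/h; y_CO₂ (dry) = 516.5 / 7986 = 0.06467.

0.0647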